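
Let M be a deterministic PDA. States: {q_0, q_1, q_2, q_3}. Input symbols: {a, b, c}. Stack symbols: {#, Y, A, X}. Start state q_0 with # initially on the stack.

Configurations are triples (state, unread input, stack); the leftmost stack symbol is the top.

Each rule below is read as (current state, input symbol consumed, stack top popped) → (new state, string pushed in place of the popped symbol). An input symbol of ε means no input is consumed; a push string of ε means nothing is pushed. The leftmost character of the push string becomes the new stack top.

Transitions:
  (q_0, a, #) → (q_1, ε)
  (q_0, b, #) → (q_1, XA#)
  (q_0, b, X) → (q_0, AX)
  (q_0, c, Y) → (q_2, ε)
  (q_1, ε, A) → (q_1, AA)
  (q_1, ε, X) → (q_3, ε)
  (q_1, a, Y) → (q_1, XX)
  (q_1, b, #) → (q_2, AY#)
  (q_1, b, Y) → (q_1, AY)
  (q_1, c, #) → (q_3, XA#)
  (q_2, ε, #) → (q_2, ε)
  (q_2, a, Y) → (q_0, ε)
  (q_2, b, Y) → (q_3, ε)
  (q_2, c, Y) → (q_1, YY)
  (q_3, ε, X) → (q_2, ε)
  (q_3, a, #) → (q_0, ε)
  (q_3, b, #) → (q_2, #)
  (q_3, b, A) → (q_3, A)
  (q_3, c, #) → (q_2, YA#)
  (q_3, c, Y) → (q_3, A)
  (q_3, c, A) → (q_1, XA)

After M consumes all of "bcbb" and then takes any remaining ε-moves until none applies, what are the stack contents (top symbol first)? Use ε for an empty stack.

A#

(q_0, bcbb, #)
  read b, top #: go to q_1, push XA# → (q_1, cbb, XA#)
  ε-move, top X: go to q_3, push ε → (q_3, cbb, A#)
  read c, top A: go to q_1, push XA → (q_1, bb, XA#)
  ε-move, top X: go to q_3, push ε → (q_3, bb, A#)
  read b, top A: go to q_3, push A → (q_3, b, A#)
  read b, top A: go to q_3, push A → (q_3, ε, A#)
All input consumed in state q_3 with stack A#.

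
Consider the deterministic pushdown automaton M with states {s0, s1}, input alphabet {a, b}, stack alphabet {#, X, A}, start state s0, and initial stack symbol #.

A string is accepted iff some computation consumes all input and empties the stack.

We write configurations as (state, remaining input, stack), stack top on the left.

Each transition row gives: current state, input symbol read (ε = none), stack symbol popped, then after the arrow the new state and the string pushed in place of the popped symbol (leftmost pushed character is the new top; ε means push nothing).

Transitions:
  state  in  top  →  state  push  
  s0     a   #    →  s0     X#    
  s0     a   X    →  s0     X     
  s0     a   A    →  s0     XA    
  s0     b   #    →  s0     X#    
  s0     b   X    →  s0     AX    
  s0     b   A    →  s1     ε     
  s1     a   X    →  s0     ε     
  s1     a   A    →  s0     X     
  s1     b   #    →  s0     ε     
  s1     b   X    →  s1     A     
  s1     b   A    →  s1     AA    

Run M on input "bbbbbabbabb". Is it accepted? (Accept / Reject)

Accept

(s0, bbbbbabbabb, #)
  read b, top #: go to s0, push X# → (s0, bbbbabbabb, X#)
  read b, top X: go to s0, push AX → (s0, bbbabbabb, AX#)
  read b, top A: go to s1, push ε → (s1, bbabbabb, X#)
  read b, top X: go to s1, push A → (s1, babbabb, A#)
  read b, top A: go to s1, push AA → (s1, abbabb, AA#)
  read a, top A: go to s0, push X → (s0, bbabb, XA#)
  read b, top X: go to s0, push AX → (s0, babb, AXA#)
  read b, top A: go to s1, push ε → (s1, abb, XA#)
  read a, top X: go to s0, push ε → (s0, bb, A#)
  read b, top A: go to s1, push ε → (s1, b, #)
  read b, top #: go to s0, push ε → (s0, ε, ε)
All input consumed and the stack is empty.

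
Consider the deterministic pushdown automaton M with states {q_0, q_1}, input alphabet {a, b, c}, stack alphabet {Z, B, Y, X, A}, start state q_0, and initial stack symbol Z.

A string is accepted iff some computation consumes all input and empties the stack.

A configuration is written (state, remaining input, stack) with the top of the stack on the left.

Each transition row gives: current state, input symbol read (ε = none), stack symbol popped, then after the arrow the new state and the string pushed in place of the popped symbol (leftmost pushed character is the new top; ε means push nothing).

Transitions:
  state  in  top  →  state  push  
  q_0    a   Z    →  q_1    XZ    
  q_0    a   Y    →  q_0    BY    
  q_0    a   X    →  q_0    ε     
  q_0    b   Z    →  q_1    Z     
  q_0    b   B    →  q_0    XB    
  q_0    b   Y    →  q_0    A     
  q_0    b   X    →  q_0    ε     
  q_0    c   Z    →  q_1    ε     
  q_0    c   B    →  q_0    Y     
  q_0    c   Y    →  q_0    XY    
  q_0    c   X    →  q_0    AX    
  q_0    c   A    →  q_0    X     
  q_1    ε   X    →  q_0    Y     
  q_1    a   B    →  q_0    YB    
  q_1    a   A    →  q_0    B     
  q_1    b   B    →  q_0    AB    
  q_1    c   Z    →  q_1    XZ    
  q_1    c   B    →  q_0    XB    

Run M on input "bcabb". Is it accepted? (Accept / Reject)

(q_0, bcabb, Z) ⊢ (q_1, cabb, Z) ⊢ (q_1, abb, XZ) ⊢ (q_0, abb, YZ) ⊢ (q_0, bb, BYZ) ⊢ (q_0, b, XBYZ) ⊢ (q_0, ε, BYZ)
All input consumed; stack is BYZ, not empty, and no further ε-move applies.

Reject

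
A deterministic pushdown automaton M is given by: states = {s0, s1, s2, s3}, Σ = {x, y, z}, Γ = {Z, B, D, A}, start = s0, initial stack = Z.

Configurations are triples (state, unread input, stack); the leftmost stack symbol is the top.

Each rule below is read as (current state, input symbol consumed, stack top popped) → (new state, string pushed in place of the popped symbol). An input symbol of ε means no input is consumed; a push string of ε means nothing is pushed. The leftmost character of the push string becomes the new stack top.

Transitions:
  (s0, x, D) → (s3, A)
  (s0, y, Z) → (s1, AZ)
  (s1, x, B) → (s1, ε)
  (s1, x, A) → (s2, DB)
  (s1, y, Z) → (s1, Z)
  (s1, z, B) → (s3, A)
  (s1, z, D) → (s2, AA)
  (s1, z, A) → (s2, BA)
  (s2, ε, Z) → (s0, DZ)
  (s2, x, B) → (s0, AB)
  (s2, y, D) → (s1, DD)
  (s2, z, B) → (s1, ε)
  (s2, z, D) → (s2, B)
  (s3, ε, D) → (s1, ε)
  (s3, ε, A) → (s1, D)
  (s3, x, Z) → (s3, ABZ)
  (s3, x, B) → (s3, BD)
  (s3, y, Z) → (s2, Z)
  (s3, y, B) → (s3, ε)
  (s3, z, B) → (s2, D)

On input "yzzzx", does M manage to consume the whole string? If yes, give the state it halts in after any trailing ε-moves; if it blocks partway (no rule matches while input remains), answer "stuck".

s0

(s0, yzzzx, Z)
  read y, top Z: go to s1, push AZ → (s1, zzzx, AZ)
  read z, top A: go to s2, push BA → (s2, zzx, BAZ)
  read z, top B: go to s1, push ε → (s1, zx, AZ)
  read z, top A: go to s2, push BA → (s2, x, BAZ)
  read x, top B: go to s0, push AB → (s0, ε, ABAZ)
All input consumed; M is in state s0.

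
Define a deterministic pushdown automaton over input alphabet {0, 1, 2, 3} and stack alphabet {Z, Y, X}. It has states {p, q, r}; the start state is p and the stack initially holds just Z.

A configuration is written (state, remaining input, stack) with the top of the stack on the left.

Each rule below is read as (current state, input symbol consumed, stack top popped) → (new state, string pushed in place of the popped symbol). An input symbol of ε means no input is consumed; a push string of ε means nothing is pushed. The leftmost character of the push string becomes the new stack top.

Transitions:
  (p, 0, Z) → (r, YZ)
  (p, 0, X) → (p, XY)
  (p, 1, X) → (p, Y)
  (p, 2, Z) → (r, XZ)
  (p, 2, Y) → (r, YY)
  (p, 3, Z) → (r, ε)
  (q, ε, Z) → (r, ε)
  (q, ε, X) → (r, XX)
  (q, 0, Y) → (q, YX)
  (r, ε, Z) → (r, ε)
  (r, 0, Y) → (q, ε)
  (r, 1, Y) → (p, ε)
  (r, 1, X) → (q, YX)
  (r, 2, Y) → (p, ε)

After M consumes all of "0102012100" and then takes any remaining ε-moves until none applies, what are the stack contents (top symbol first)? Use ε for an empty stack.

YXXXZ

(p, 0102012100, Z)
  read 0, top Z: go to r, push YZ → (r, 102012100, YZ)
  read 1, top Y: go to p, push ε → (p, 02012100, Z)
  read 0, top Z: go to r, push YZ → (r, 2012100, YZ)
  read 2, top Y: go to p, push ε → (p, 012100, Z)
  read 0, top Z: go to r, push YZ → (r, 12100, YZ)
  read 1, top Y: go to p, push ε → (p, 2100, Z)
  read 2, top Z: go to r, push XZ → (r, 100, XZ)
  read 1, top X: go to q, push YX → (q, 00, YXZ)
  read 0, top Y: go to q, push YX → (q, 0, YXXZ)
  read 0, top Y: go to q, push YX → (q, ε, YXXXZ)
All input consumed in state q with stack YXXXZ.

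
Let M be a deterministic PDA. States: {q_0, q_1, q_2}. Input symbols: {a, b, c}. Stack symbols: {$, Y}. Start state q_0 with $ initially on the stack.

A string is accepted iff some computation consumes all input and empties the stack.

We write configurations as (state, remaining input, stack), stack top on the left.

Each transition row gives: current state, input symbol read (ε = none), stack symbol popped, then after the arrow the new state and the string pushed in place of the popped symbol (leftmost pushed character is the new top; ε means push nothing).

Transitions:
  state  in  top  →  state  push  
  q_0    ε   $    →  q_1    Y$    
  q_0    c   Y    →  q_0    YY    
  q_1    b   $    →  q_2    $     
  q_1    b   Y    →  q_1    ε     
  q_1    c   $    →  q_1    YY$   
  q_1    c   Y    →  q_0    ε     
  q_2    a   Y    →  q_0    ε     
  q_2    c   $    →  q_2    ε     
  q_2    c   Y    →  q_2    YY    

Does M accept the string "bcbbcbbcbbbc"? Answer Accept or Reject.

Accept

(q_0, bcbbcbbcbbbc, $)
  ε-move, top $: go to q_1, push Y$ → (q_1, bcbbcbbcbbbc, Y$)
  read b, top Y: go to q_1, push ε → (q_1, cbbcbbcbbbc, $)
  read c, top $: go to q_1, push YY$ → (q_1, bbcbbcbbbc, YY$)
  read b, top Y: go to q_1, push ε → (q_1, bcbbcbbbc, Y$)
  read b, top Y: go to q_1, push ε → (q_1, cbbcbbbc, $)
  read c, top $: go to q_1, push YY$ → (q_1, bbcbbbc, YY$)
  read b, top Y: go to q_1, push ε → (q_1, bcbbbc, Y$)
  read b, top Y: go to q_1, push ε → (q_1, cbbbc, $)
  read c, top $: go to q_1, push YY$ → (q_1, bbbc, YY$)
  read b, top Y: go to q_1, push ε → (q_1, bbc, Y$)
  read b, top Y: go to q_1, push ε → (q_1, bc, $)
  read b, top $: go to q_2, push $ → (q_2, c, $)
  read c, top $: go to q_2, push ε → (q_2, ε, ε)
All input consumed and the stack is empty.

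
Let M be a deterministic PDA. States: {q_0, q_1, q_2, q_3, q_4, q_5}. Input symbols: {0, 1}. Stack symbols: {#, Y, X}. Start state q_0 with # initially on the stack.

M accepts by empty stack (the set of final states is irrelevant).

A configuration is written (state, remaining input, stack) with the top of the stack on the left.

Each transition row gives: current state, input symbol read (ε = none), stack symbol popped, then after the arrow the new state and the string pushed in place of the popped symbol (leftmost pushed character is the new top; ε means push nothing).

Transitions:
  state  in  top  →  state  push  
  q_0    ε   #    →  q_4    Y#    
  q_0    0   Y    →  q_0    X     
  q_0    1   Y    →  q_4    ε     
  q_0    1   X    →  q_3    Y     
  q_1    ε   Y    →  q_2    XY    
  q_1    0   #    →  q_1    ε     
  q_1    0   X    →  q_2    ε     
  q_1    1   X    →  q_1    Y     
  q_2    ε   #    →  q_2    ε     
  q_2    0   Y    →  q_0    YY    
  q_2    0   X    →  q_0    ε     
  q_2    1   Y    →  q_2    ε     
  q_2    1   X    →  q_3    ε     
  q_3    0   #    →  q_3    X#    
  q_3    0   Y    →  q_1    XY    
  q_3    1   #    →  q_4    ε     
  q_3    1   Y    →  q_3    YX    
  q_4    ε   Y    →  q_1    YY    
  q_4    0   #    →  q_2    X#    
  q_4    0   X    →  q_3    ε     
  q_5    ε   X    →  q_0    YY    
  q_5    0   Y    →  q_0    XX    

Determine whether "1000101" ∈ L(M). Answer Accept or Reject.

Reject

(q_0, 1000101, #)
  ε-move, top #: go to q_4, push Y# → (q_4, 1000101, Y#)
  ε-move, top Y: go to q_1, push YY → (q_1, 1000101, YY#)
  ε-move, top Y: go to q_2, push XY → (q_2, 1000101, XYY#)
  read 1, top X: go to q_3, push ε → (q_3, 000101, YY#)
  read 0, top Y: go to q_1, push XY → (q_1, 00101, XYY#)
  read 0, top X: go to q_2, push ε → (q_2, 0101, YY#)
  read 0, top Y: go to q_0, push YY → (q_0, 101, YYY#)
  read 1, top Y: go to q_4, push ε → (q_4, 01, YY#)
  ε-move, top Y: go to q_1, push YY → (q_1, 01, YYY#)
  ε-move, top Y: go to q_2, push XY → (q_2, 01, XYYY#)
  read 0, top X: go to q_0, push ε → (q_0, 1, YYY#)
  read 1, top Y: go to q_4, push ε → (q_4, ε, YY#)
  ε-move, top Y: go to q_1, push YY → (q_1, ε, YYY#)
  ε-move, top Y: go to q_2, push XY → (q_2, ε, XYYY#)
All input consumed; stack is XYYY#, not empty, and no further ε-move applies.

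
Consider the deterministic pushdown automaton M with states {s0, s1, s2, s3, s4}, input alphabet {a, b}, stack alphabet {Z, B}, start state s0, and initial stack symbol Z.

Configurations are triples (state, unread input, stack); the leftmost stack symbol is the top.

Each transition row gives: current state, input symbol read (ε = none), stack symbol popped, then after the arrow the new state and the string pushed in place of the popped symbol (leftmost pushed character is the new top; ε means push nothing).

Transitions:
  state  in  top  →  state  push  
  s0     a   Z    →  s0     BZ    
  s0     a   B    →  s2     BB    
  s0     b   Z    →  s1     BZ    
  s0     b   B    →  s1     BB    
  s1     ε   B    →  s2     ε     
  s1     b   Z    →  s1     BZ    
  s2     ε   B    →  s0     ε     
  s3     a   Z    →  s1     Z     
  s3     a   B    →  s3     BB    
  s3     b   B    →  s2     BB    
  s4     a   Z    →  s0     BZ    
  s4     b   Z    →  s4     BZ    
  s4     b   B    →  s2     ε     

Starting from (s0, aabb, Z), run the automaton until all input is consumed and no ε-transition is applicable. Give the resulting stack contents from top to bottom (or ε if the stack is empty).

(s0, aabb, Z) ⊢ (s0, abb, BZ) ⊢ (s2, bb, BBZ) ⊢ (s0, bb, BZ) ⊢ (s1, b, BBZ) ⊢ (s2, b, BZ) ⊢ (s0, b, Z) ⊢ (s1, ε, BZ) ⊢ (s2, ε, Z)
All input consumed in state s2 with stack Z.

Z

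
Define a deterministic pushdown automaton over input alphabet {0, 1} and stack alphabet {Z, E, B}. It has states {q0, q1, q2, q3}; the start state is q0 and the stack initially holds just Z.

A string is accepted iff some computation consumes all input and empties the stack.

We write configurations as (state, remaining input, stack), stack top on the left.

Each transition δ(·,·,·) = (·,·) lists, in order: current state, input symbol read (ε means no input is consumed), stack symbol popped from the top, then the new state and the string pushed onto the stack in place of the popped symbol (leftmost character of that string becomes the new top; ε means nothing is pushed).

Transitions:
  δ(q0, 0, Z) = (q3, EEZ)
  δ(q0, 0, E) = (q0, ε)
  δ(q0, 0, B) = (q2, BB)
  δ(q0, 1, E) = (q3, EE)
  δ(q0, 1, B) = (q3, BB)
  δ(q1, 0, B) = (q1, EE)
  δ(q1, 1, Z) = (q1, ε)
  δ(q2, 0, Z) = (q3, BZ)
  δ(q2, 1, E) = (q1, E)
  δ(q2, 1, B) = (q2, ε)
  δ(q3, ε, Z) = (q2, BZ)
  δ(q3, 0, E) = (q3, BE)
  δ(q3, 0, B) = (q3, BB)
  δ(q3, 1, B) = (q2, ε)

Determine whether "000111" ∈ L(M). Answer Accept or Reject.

Reject

(q0, 000111, Z) ⊢ (q3, 00111, EEZ) ⊢ (q3, 0111, BEEZ) ⊢ (q3, 111, BBEEZ) ⊢ (q2, 11, BEEZ) ⊢ (q2, 1, EEZ) ⊢ (q1, ε, EEZ)
All input consumed; stack is EEZ, not empty, and no further ε-move applies.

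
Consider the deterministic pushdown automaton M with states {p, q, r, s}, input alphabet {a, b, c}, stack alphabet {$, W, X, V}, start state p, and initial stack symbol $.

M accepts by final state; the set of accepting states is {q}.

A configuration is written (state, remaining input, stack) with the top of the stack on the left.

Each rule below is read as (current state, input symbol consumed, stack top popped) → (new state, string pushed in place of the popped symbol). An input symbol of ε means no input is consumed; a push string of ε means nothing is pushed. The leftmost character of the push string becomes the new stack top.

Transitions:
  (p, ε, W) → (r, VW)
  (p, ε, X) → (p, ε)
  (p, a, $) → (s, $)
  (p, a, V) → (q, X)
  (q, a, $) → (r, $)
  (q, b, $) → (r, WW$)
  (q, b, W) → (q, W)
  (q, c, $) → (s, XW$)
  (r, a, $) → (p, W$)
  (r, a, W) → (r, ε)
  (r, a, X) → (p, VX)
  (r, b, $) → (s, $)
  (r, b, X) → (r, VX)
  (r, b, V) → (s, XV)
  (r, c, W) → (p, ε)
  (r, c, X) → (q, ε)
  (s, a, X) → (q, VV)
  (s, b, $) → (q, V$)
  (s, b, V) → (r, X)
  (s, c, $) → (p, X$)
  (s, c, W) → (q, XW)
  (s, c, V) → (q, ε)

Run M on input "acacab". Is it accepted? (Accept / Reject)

Accept

(p, acacab, $) ⊢ (s, cacab, $) ⊢ (p, acab, X$) ⊢ (p, acab, $) ⊢ (s, cab, $) ⊢ (p, ab, X$) ⊢ (p, ab, $) ⊢ (s, b, $) ⊢ (q, ε, V$)
All input consumed; state q ∈ F.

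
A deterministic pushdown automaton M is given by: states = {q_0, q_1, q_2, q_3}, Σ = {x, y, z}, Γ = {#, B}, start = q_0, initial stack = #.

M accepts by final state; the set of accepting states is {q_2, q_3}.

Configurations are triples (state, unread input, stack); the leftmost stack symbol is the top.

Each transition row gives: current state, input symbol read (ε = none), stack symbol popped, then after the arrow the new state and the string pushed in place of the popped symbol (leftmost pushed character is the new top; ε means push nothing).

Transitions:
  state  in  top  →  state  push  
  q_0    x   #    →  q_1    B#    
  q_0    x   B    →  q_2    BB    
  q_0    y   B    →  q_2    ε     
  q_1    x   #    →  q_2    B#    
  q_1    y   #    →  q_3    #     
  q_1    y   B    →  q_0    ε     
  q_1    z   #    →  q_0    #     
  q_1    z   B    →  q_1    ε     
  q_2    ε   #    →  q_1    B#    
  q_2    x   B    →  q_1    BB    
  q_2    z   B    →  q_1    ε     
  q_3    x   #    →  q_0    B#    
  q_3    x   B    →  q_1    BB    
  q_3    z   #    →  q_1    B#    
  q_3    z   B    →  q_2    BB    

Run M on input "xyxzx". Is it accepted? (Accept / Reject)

Accept

(q_0, xyxzx, #)
  read x, top #: go to q_1, push B# → (q_1, yxzx, B#)
  read y, top B: go to q_0, push ε → (q_0, xzx, #)
  read x, top #: go to q_1, push B# → (q_1, zx, B#)
  read z, top B: go to q_1, push ε → (q_1, x, #)
  read x, top #: go to q_2, push B# → (q_2, ε, B#)
All input consumed; state q_2 ∈ F.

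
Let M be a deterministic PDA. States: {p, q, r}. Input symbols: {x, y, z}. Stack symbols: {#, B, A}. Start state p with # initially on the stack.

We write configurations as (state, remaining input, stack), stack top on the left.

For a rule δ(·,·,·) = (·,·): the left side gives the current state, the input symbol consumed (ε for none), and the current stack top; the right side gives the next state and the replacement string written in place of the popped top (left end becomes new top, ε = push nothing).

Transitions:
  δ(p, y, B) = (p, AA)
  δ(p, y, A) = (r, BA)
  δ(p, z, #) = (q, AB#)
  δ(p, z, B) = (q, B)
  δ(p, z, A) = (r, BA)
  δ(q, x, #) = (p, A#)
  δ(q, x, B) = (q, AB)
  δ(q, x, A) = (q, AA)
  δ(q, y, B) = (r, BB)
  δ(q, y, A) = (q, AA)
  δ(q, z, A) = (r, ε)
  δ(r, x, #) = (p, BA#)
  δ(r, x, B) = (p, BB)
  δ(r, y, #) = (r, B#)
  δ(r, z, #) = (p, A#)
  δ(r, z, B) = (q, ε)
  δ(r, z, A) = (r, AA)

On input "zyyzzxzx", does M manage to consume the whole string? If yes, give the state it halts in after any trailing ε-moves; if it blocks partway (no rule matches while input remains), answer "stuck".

(p, zyyzzxzx, #)
  read z, top #: go to q, push AB# → (q, yyzzxzx, AB#)
  read y, top A: go to q, push AA → (q, yzzxzx, AAB#)
  read y, top A: go to q, push AA → (q, zzxzx, AAAB#)
  read z, top A: go to r, push ε → (r, zxzx, AAB#)
  read z, top A: go to r, push AA → (r, xzx, AAAB#)
No transition for (r, x, top A); M blocks with input xzx remaining.

stuck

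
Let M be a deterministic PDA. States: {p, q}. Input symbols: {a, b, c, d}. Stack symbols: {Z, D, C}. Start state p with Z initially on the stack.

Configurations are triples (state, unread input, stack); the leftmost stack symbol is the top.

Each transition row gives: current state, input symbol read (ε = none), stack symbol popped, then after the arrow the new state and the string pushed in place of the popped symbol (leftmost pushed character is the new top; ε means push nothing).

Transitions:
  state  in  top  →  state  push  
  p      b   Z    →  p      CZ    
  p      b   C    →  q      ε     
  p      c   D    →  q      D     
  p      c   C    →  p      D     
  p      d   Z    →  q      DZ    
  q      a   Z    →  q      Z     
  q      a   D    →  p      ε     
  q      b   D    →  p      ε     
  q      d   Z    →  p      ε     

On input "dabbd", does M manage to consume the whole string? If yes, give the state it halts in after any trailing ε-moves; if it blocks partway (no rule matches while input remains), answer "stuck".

(p, dabbd, Z) ⊢ (q, abbd, DZ) ⊢ (p, bbd, Z) ⊢ (p, bd, CZ) ⊢ (q, d, Z) ⊢ (p, ε, ε)
All input consumed; M is in state p.

p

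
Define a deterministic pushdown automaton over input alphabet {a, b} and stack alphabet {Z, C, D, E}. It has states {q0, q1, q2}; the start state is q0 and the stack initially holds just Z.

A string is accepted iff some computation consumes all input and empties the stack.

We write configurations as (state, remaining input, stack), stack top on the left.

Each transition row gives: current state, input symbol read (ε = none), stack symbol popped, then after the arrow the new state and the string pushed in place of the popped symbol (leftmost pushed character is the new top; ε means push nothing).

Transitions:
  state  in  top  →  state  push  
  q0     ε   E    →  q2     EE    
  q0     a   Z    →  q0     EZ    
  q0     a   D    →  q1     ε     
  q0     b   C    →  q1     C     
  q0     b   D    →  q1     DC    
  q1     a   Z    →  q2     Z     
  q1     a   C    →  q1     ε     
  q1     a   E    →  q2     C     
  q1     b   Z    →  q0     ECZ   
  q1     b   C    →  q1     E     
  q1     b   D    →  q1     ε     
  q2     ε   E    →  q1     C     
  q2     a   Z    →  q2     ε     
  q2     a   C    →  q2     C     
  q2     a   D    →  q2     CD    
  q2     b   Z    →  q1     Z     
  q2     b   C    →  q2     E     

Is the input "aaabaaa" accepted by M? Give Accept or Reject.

(q0, aaabaaa, Z)
  read a, top Z: go to q0, push EZ → (q0, aabaaa, EZ)
  ε-move, top E: go to q2, push EE → (q2, aabaaa, EEZ)
  ε-move, top E: go to q1, push C → (q1, aabaaa, CEZ)
  read a, top C: go to q1, push ε → (q1, abaaa, EZ)
  read a, top E: go to q2, push C → (q2, baaa, CZ)
  read b, top C: go to q2, push E → (q2, aaa, EZ)
  ε-move, top E: go to q1, push C → (q1, aaa, CZ)
  read a, top C: go to q1, push ε → (q1, aa, Z)
  read a, top Z: go to q2, push Z → (q2, a, Z)
  read a, top Z: go to q2, push ε → (q2, ε, ε)
All input consumed and the stack is empty.

Accept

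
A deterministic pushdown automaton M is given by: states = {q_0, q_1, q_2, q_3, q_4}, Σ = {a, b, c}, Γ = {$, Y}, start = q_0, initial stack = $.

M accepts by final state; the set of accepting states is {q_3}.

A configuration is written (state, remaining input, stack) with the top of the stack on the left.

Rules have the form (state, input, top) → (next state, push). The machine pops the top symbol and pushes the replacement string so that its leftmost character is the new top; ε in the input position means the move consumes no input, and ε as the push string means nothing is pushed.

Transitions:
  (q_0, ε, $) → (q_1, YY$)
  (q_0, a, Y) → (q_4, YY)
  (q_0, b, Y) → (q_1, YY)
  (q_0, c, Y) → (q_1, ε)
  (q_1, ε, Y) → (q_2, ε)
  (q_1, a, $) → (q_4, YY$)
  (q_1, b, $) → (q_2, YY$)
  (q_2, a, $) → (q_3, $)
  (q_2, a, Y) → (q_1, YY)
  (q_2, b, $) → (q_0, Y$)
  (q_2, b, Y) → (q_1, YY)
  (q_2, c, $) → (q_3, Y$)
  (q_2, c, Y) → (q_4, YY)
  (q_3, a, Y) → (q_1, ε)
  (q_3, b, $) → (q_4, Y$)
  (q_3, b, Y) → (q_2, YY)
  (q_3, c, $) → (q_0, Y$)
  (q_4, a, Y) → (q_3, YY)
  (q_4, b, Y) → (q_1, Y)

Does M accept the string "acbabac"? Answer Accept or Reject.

Reject

(q_0, acbabac, $) ⊢ (q_1, acbabac, YY$) ⊢ (q_2, acbabac, Y$) ⊢ (q_1, cbabac, YY$) ⊢ (q_2, cbabac, Y$) ⊢ (q_4, babac, YY$) ⊢ (q_1, abac, YY$) ⊢ (q_2, abac, Y$) ⊢ (q_1, bac, YY$) ⊢ (q_2, bac, Y$) ⊢ (q_1, ac, YY$) ⊢ (q_2, ac, Y$) ⊢ (q_1, c, YY$) ⊢ (q_2, c, Y$) ⊢ (q_4, ε, YY$)
All input consumed; state q_4 ∉ F and no further ε-move applies.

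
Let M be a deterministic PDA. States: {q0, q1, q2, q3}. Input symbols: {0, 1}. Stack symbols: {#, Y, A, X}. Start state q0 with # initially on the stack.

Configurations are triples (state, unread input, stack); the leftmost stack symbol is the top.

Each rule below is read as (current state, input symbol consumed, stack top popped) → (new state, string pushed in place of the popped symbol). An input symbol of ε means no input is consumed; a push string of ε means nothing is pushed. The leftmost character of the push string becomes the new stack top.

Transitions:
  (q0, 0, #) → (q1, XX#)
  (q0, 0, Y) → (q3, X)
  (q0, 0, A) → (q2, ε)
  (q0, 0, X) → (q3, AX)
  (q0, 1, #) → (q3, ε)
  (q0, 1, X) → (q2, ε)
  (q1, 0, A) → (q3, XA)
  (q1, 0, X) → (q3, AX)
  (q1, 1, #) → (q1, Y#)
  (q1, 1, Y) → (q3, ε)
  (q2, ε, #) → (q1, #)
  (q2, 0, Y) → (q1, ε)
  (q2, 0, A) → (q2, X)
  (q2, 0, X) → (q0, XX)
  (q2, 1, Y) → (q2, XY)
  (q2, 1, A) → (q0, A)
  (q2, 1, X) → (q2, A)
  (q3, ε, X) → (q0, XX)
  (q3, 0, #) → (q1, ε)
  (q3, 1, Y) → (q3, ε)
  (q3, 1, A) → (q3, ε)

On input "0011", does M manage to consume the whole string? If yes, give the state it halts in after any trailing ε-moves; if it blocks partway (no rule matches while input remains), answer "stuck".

(q0, 0011, #)
  read 0, top #: go to q1, push XX# → (q1, 011, XX#)
  read 0, top X: go to q3, push AX → (q3, 11, AXX#)
  read 1, top A: go to q3, push ε → (q3, 1, XX#)
  ε-move, top X: go to q0, push XX → (q0, 1, XXX#)
  read 1, top X: go to q2, push ε → (q2, ε, XX#)
All input consumed; M is in state q2.

q2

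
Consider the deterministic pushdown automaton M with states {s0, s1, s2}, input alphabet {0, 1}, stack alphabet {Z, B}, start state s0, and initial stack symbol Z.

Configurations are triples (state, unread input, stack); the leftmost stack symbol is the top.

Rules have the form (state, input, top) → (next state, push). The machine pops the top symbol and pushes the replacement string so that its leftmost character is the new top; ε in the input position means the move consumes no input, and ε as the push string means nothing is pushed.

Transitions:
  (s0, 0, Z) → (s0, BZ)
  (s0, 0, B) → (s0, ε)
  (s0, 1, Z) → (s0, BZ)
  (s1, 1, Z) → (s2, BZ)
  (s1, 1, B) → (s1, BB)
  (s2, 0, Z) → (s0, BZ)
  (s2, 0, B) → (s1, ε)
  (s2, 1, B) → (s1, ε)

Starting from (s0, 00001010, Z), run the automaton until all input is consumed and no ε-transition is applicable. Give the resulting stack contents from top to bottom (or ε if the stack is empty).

Z

(s0, 00001010, Z)
  read 0, top Z: go to s0, push BZ → (s0, 0001010, BZ)
  read 0, top B: go to s0, push ε → (s0, 001010, Z)
  read 0, top Z: go to s0, push BZ → (s0, 01010, BZ)
  read 0, top B: go to s0, push ε → (s0, 1010, Z)
  read 1, top Z: go to s0, push BZ → (s0, 010, BZ)
  read 0, top B: go to s0, push ε → (s0, 10, Z)
  read 1, top Z: go to s0, push BZ → (s0, 0, BZ)
  read 0, top B: go to s0, push ε → (s0, ε, Z)
All input consumed in state s0 with stack Z.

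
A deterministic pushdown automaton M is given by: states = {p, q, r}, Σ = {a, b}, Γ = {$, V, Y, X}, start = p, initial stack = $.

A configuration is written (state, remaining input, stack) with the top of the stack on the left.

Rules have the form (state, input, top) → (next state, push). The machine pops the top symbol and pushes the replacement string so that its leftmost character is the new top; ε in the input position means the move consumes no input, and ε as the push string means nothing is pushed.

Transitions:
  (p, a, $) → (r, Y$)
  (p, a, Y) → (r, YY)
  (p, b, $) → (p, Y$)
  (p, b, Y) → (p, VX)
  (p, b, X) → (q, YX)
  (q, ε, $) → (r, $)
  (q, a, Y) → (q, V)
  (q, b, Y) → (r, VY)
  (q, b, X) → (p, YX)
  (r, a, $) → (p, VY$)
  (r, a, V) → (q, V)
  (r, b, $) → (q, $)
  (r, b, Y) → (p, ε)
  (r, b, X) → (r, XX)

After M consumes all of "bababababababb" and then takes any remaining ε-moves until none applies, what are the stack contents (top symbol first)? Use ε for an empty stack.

VX$

(p, bababababababb, $)
  read b, top $: go to p, push Y$ → (p, ababababababb, Y$)
  read a, top Y: go to r, push YY → (r, babababababb, YY$)
  read b, top Y: go to p, push ε → (p, abababababb, Y$)
  read a, top Y: go to r, push YY → (r, bababababb, YY$)
  read b, top Y: go to p, push ε → (p, ababababb, Y$)
  read a, top Y: go to r, push YY → (r, babababb, YY$)
  read b, top Y: go to p, push ε → (p, abababb, Y$)
  read a, top Y: go to r, push YY → (r, bababb, YY$)
  read b, top Y: go to p, push ε → (p, ababb, Y$)
  read a, top Y: go to r, push YY → (r, babb, YY$)
  read b, top Y: go to p, push ε → (p, abb, Y$)
  read a, top Y: go to r, push YY → (r, bb, YY$)
  read b, top Y: go to p, push ε → (p, b, Y$)
  read b, top Y: go to p, push VX → (p, ε, VX$)
All input consumed in state p with stack VX$.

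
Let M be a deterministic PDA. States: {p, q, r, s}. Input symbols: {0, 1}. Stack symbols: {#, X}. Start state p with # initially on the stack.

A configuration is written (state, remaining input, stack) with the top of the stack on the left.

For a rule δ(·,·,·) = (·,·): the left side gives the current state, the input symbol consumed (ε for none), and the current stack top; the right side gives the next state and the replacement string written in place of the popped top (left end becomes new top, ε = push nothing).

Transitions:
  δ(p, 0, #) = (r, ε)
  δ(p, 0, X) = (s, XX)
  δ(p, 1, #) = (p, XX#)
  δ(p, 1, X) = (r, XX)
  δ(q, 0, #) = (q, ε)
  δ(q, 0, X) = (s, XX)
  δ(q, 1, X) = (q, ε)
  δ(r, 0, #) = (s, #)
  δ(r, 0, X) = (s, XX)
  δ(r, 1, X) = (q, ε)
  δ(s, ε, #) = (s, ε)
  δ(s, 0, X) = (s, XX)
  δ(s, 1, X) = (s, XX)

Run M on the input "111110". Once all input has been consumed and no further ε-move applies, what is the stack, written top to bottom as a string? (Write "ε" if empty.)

ε

(p, 111110, #)
  read 1, top #: go to p, push XX# → (p, 11110, XX#)
  read 1, top X: go to r, push XX → (r, 1110, XXX#)
  read 1, top X: go to q, push ε → (q, 110, XX#)
  read 1, top X: go to q, push ε → (q, 10, X#)
  read 1, top X: go to q, push ε → (q, 0, #)
  read 0, top #: go to q, push ε → (q, ε, ε)
All input consumed in state q with stack ε.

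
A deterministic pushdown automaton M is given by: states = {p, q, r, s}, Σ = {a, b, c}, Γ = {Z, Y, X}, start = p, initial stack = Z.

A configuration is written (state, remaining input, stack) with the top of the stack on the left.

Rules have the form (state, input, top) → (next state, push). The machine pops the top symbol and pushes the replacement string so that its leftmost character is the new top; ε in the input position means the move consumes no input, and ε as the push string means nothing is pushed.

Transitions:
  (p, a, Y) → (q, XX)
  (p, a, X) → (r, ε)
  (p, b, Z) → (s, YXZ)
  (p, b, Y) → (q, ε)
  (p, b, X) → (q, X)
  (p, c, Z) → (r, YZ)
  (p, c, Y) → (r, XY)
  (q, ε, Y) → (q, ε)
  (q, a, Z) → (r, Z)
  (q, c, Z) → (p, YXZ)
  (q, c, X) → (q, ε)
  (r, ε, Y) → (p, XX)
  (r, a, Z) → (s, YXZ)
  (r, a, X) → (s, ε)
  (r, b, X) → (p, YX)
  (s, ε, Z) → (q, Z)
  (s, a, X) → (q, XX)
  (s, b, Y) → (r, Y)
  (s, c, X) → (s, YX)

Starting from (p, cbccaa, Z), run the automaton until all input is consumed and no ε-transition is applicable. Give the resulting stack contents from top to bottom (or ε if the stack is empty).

(p, cbccaa, Z)
  read c, top Z: go to r, push YZ → (r, bccaa, YZ)
  ε-move, top Y: go to p, push XX → (p, bccaa, XXZ)
  read b, top X: go to q, push X → (q, ccaa, XXZ)
  read c, top X: go to q, push ε → (q, caa, XZ)
  read c, top X: go to q, push ε → (q, aa, Z)
  read a, top Z: go to r, push Z → (r, a, Z)
  read a, top Z: go to s, push YXZ → (s, ε, YXZ)
All input consumed in state s with stack YXZ.

YXZ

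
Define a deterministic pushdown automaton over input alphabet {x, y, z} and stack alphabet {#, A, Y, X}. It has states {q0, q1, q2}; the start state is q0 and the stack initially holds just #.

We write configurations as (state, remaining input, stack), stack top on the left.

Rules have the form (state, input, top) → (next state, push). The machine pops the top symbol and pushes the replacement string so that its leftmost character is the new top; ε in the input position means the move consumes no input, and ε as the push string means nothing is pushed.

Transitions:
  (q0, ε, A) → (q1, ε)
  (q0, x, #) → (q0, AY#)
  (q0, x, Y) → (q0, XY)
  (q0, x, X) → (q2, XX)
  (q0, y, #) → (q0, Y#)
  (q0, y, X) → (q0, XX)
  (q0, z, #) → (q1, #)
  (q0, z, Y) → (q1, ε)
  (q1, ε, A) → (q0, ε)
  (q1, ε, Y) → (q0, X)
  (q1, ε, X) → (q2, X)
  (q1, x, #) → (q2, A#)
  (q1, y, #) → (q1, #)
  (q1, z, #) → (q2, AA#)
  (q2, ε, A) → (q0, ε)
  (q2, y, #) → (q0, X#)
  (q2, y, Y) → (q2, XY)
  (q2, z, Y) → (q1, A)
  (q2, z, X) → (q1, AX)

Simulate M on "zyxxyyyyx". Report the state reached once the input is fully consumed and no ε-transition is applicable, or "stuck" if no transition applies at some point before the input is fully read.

q2

(q0, zyxxyyyyx, #) ⊢ (q1, yxxyyyyx, #) ⊢ (q1, xxyyyyx, #) ⊢ (q2, xyyyyx, A#) ⊢ (q0, xyyyyx, #) ⊢ (q0, yyyyx, AY#) ⊢ (q1, yyyyx, Y#) ⊢ (q0, yyyyx, X#) ⊢ (q0, yyyx, XX#) ⊢ (q0, yyx, XXX#) ⊢ (q0, yx, XXXX#) ⊢ (q0, x, XXXXX#) ⊢ (q2, ε, XXXXXX#)
All input consumed; M is in state q2.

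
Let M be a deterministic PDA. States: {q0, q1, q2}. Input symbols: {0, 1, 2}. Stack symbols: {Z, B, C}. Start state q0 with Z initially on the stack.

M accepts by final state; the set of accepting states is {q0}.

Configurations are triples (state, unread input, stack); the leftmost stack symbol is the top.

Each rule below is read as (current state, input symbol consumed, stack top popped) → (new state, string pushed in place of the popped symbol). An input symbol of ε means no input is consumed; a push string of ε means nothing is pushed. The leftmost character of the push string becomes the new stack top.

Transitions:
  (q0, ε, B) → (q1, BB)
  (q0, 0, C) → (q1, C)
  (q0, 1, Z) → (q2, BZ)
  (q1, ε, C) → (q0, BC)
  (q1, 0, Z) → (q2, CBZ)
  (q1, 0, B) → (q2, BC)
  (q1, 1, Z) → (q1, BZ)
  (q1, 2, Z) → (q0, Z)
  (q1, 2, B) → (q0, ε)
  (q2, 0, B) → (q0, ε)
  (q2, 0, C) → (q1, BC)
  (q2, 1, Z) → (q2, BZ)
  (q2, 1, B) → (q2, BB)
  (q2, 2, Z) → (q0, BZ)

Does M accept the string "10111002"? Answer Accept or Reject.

Reject

(q0, 10111002, Z)
  read 1, top Z: go to q2, push BZ → (q2, 0111002, BZ)
  read 0, top B: go to q0, push ε → (q0, 111002, Z)
  read 1, top Z: go to q2, push BZ → (q2, 11002, BZ)
  read 1, top B: go to q2, push BB → (q2, 1002, BBZ)
  read 1, top B: go to q2, push BB → (q2, 002, BBBZ)
  read 0, top B: go to q0, push ε → (q0, 02, BBZ)
  ε-move, top B: go to q1, push BB → (q1, 02, BBBZ)
  read 0, top B: go to q2, push BC → (q2, 2, BCBBZ)
No transition applies at (q2, 2, BCBBZ); input not fully consumed.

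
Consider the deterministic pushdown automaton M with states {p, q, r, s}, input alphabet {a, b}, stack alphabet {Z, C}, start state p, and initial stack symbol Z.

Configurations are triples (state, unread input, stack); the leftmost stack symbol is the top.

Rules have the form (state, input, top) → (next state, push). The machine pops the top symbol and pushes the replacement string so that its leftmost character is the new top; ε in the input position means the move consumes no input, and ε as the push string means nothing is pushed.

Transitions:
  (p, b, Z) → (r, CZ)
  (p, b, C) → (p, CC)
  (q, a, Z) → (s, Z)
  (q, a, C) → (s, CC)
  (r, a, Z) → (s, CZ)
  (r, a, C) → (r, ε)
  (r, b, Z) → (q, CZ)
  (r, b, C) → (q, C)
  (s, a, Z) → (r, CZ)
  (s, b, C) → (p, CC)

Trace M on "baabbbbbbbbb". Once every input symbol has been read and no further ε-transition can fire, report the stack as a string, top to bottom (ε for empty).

(p, baabbbbbbbbb, Z)
  read b, top Z: go to r, push CZ → (r, aabbbbbbbbb, CZ)
  read a, top C: go to r, push ε → (r, abbbbbbbbb, Z)
  read a, top Z: go to s, push CZ → (s, bbbbbbbbb, CZ)
  read b, top C: go to p, push CC → (p, bbbbbbbb, CCZ)
  read b, top C: go to p, push CC → (p, bbbbbbb, CCCZ)
  read b, top C: go to p, push CC → (p, bbbbbb, CCCCZ)
  read b, top C: go to p, push CC → (p, bbbbb, CCCCCZ)
  read b, top C: go to p, push CC → (p, bbbb, CCCCCCZ)
  read b, top C: go to p, push CC → (p, bbb, CCCCCCCZ)
  read b, top C: go to p, push CC → (p, bb, CCCCCCCCZ)
  read b, top C: go to p, push CC → (p, b, CCCCCCCCCZ)
  read b, top C: go to p, push CC → (p, ε, CCCCCCCCCCZ)
All input consumed in state p with stack CCCCCCCCCCZ.

CCCCCCCCCCZ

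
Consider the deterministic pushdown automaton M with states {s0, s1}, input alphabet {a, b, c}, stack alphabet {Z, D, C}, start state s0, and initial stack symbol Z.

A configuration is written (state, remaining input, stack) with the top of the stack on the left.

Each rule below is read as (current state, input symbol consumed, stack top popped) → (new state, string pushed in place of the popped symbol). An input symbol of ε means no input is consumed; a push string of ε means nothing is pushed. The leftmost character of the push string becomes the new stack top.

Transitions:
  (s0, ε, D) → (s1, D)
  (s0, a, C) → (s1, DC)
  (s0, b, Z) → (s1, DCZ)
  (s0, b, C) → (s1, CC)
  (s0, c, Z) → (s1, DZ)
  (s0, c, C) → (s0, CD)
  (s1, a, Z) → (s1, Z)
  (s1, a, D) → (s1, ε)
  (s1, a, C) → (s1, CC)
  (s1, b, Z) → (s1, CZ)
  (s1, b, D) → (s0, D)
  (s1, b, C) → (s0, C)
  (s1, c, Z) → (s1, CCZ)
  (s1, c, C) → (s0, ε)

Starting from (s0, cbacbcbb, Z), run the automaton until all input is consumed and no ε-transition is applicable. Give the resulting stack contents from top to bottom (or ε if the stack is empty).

CCDCZ

(s0, cbacbcbb, Z)
  read c, top Z: go to s1, push DZ → (s1, bacbcbb, DZ)
  read b, top D: go to s0, push D → (s0, acbcbb, DZ)
  ε-move, top D: go to s1, push D → (s1, acbcbb, DZ)
  read a, top D: go to s1, push ε → (s1, cbcbb, Z)
  read c, top Z: go to s1, push CCZ → (s1, bcbb, CCZ)
  read b, top C: go to s0, push C → (s0, cbb, CCZ)
  read c, top C: go to s0, push CD → (s0, bb, CDCZ)
  read b, top C: go to s1, push CC → (s1, b, CCDCZ)
  read b, top C: go to s0, push C → (s0, ε, CCDCZ)
All input consumed in state s0 with stack CCDCZ.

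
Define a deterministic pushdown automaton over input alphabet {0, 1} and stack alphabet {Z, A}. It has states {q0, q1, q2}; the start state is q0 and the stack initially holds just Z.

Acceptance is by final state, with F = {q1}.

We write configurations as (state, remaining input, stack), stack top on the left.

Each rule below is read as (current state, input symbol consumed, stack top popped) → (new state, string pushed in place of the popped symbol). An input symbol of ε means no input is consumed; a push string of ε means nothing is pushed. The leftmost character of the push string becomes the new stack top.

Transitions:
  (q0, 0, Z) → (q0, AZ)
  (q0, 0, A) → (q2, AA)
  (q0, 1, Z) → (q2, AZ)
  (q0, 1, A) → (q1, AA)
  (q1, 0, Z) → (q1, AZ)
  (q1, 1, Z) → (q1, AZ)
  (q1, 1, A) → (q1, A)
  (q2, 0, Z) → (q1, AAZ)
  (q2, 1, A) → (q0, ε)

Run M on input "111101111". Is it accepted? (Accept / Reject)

(q0, 111101111, Z) ⊢ (q2, 11101111, AZ) ⊢ (q0, 1101111, Z) ⊢ (q2, 101111, AZ) ⊢ (q0, 01111, Z) ⊢ (q0, 1111, AZ) ⊢ (q1, 111, AAZ) ⊢ (q1, 11, AAZ) ⊢ (q1, 1, AAZ) ⊢ (q1, ε, AAZ)
All input consumed; state q1 ∈ F.

Accept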